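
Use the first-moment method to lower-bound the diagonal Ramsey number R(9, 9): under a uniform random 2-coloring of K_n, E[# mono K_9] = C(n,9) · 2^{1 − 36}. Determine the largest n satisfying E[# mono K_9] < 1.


We need C(n, 9) · 2^{1 − 36} < 1, i.e. C(n, 9) < 2^{36 − 1} = 34359738368.
Check values of n near the boundary:
  n = 59: C(59, 9) = 12565671261; 12565671261 < 34359738368? YES
  n = 60: C(60, 9) = 14783142660; 14783142660 < 34359738368? YES
  n = 61: C(61, 9) = 17341763505; 17341763505 < 34359738368? YES
  n = 62: C(62, 9) = 20286591270; 20286591270 < 34359738368? YES
  n = 63: C(63, 9) = 23667689815; 23667689815 < 34359738368? YES
  n = 64: C(64, 9) = 27540584512; 27540584512 < 34359738368? YES
  n = 65: C(65, 9) = 31966749880; 31966749880 < 34359738368? YES
  n = 66: C(66, 9) = 37014131440; 37014131440 < 34359738368? NO
  n = 67: C(67, 9) = 42757703560; 42757703560 < 34359738368? NO
  n = 68: C(68, 9) = 49280065120; 49280065120 < 34359738368? NO
The largest n with C(n, 9) < 34359738368 is n = 65 (where E[X] = 3995843735/4294967296 ≈ 0.93035). Hence R(9, 9) > 65, i.e. R(9, 9) ≥ 66.

Largest n = 65; hence R(9, 9) > 65.


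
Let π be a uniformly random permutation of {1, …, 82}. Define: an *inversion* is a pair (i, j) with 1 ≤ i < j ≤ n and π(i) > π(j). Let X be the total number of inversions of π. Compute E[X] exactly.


Write X = Σ X_I over the C(82, 2) = 3321 pairs i < j, with X_I the indicator of one inversion.
There are 3321 indicators.
For each fixed pair i < j, the values π(i) and π(j) are two distinct elements of {1, …, 82} in uniformly random order; by symmetry P[π(i) > π(j)] = 1/2.
By linearity: E[X] = 3321 · (1/2) = C(82, 2) · (1/2) = 3321/2 = 3321/2 ≈ 1660.500.

E[X] = 3321/2 = 1660.500.


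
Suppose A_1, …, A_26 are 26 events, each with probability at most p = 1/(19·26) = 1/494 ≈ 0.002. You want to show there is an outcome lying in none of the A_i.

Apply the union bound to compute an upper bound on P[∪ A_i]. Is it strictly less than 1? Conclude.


Union bound: P[∪_{i=1}^{26} A_i] ≤ Σ_i P[A_i] ≤ 26·p = 26·(1/494) = 1/19.
Numerically: 1/19 ≈ 0.053.
Is 1/19 < 1? YES.
Since P[∪ A_i] ≤ 1/19 < 1, the complement has P[∩ A_i^c] ≥ 1 − 1/19 = 18/19 > 0, so some outcome avoids every A_i.

26·p = 1/19 ≈ 0.053; existence CERTIFIED by the union bound.


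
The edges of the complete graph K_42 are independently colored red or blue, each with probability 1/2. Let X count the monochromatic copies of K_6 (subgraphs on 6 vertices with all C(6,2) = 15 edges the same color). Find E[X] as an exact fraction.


Let X = Σ_S X_S over the C(42, 6) = 5245786 subsets S of size 6, where X_S = 1 if the K_6 on S is monochromatic.
For a fixed S, the K_6 on S has C(6, 2) = 15 edges. P[all 15 edges red] = (1/2)^15, and likewise for blue, so P[monochromatic] = 2·(1/2)^15 = 2^{1 − 15} = 1/16384.
By linearity of expectation: E[X] = C(42, 6) · 2^{1 − 15} = 5245786 · 1/16384 = 2622893/8192.
Numerically: E[X] ≈ 320.17737.

E[X] = C(42,6)·2^(1−C(6,2)) = 2622893/8192 ≈ 320.17737.


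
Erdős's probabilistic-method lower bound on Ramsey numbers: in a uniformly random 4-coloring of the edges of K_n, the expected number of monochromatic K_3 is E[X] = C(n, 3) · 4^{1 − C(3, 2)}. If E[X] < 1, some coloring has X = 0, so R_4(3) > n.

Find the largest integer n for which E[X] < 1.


We need C(n, 3) · 4^{1 − 3} < 1, i.e. C(n, 3) < 4^{3 − 1} = 16.
Check values of n near the boundary:
  n = 3: C(3, 3) = 1; 1 < 16? YES
  n = 4: C(4, 3) = 4; 4 < 16? YES
  n = 5: C(5, 3) = 10; 10 < 16? YES
  n = 6: C(6, 3) = 20; 20 < 16? NO
The largest n with C(n, 3) < 16 is n = 5 (where E[X] = 5/8 ≈ 0.625000). Hence R_4(3) > 5, i.e. R_4(3) ≥ 6.

Largest n = 5; hence R_4(3) > 5.


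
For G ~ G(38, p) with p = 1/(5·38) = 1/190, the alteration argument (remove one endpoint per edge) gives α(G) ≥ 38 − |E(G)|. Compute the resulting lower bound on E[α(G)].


E[|E(G)|] = C(38, 2)·p = 703 · (1/190) = 37/10.
E[α(G)] ≥ n − E[|E(G)|] = 38 − 37/10 = 343/10.
Numerically: ≈ 34.300.
(This is only a lower bound; the true E[α(G)] may be larger.)

E[α(G)] ≥ 343/10 ≈ 34.300.


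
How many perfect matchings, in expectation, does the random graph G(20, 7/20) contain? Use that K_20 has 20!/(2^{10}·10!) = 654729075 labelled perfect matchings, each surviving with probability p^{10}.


K_20 has 20!/(2^{10}·10!) = 654729075 labelled perfect matchings.
For each such perfect matching H, let X_H = 1 if all 10 edges of H are present in G. Then P[X_H = 1] = p^{10} = (7/20)^{10} = 282475249/10240000000000.
By linearity: E[X] = Σ_H E[X_H] = 654729075 · p^{10} = 654729075 · 282475249/10240000000000 = 7397790339526587/409600000000.
Numerically: E[X] ≈ 1.81e+04.

E[X] = 654729075 · (7/20)^{10} = 7397790339526587/409600000000 ≈ 1.81e+04.


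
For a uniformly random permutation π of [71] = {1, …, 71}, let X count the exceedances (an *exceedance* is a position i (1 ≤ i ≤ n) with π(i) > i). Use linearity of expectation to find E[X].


Write X = Σ_{i=1}^{71} X_i, where X_i = 1_{π(i) > i}.
For each fixed i, π(i) is uniform over {1, …, 71} (marginal of a uniform permutation), so P[π(i) > i] = (n − i)/n. Summing: Σ_{i=1}^{71} (n − i)/n = (0 + 1 + … + 70)/71 = 71(71 − 1)/(2·71) = (71 − 1)/2.
Hence E[X] = Σ_{i=1}^{71} (71 − i)/71 = 35 ≈ 35.0000.

E[X] = 35 = 35.0000.


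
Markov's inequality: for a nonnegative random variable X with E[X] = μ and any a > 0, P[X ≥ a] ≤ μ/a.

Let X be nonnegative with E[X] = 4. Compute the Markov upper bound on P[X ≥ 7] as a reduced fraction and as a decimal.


μ = E[X] = 4, a = 7.
Markov: P[X ≥ 7] ≤ μ/a = (4)/7 = 4/7.
Numerically: ≈ 0.571429.
(Since a = 7 > μ = 4.000000, the bound 4/7 is < 1 and informative.)

P[X ≥ 7] ≤ 4/7 ≈ 0.571429.


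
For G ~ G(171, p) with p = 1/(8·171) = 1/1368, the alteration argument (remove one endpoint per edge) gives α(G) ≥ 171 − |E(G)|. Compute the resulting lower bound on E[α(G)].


E[|E(G)|] = C(171, 2)·p = 14535 · (1/1368) = 85/8.
E[α(G)] ≥ n − E[|E(G)|] = 171 − 85/8 = 1283/8.
Numerically: ≈ 160.37500.
(This is only a lower bound; the true E[α(G)] may be larger.)

E[α(G)] ≥ 1283/8 ≈ 160.37500.


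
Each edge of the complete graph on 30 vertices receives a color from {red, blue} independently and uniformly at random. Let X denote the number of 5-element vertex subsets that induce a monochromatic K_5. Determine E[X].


Let X = Σ_S X_S over the C(30, 5) = 142506 subsets S of size 5, where X_S = 1 if the K_5 on S is monochromatic.
For a fixed S, the K_5 on S has C(5, 2) = 10 edges. P[all 10 edges red] = (1/2)^10, and likewise for blue, so P[monochromatic] = 2·(1/2)^10 = 2^{1 − 10} = 1/512.
By linearity: E[X] = C(30, 5) · 2^{1 − 10} = 142506 · 1/512 = 71253/256.
Numerically: E[X] ≈ 278.33203.

E[X] = C(30,5)·2^(1−C(5,2)) = 71253/256 ≈ 278.33203.


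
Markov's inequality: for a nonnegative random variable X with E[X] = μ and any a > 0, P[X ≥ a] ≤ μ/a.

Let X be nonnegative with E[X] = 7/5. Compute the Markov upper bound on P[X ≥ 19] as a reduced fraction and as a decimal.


μ = E[X] = 7/5, a = 19.
Markov: P[X ≥ 19] ≤ μ/a = (7/5)/19 = 7/95.
Numerically: ≈ 0.074.
(Since a = 19 > μ = 1.400, the bound 7/95 is < 1 and informative.)

P[X ≥ 19] ≤ 7/95 ≈ 0.074.


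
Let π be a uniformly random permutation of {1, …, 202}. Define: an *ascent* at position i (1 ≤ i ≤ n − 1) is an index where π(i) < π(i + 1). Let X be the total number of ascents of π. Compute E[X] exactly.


Write X = Σ X_I over i = 1, …, 201, with X_I the indicator of one ascent.
There are 201 indicators.
For each fixed i, the pair (π(i), π(i+1)) is a uniformly random ordered pair of distinct values from {1, …, 202}; by symmetry P[π(i) < π(i+1)] = 1/2.
By linearity: E[X] = 201 · (1/2) = (202 − 1) · (1/2) = 201/2 ≈ 100.500000.

E[X] = 201/2 = 100.500000.


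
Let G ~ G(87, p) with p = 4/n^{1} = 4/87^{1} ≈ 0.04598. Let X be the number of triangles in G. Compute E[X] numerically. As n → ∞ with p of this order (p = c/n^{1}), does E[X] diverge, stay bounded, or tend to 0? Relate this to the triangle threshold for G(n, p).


Number of potential triangles: C(87, 3) = 105995.
Each occurs with probability p³ ≈ (0.04598)³ ≈ 9.719014e-05.
By linearity: E[X] = C(87, 3)·p³ ≈ 105995 · 9.719014e-05 ≈ 10.3017.
Here α = 1, so p = 4/n is exactly at the triangle threshold p ~ 1/n. Asymptotically E[X] → c³/6 = 4³/6 = 32/3 ≈ 10.6667, a bounded constant. In this regime the triangle count is asymptotically Poisson(c³/6).

E[X] ≈ 10.3017; in regime p = Θ(1/n^{1}) E[X] stays bounded (at the triangle threshold p ~ 1/n).


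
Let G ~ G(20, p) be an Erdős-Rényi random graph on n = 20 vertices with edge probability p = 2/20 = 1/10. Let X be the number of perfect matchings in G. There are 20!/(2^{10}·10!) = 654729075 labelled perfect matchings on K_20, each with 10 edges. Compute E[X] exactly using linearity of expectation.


K_20 has 20!/(2^{10}·10!) = 654729075 labelled perfect matchings.
For each such perfect matching H, let X_H = 1 if all 10 edges of H are present in G. Then P[X_H = 1] = p^{10} = (1/10)^{10} = 1/10000000000.
By linearity of expectation: E[X] = Σ_H E[X_H] = 654729075 · p^{10} = 654729075 · 1/10000000000 = 26189163/400000000.
Numerically: E[X] ≈ 0.065473.

E[X] = 654729075 · (1/10)^{10} = 26189163/400000000 ≈ 0.065473.


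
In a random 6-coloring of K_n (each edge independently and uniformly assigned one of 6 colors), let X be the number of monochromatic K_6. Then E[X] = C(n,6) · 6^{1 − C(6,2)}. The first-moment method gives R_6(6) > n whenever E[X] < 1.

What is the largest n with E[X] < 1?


We need C(n, 6) · 6^{1 − 15} < 1, i.e. C(n, 6) < 6^{15 − 1} = 78364164096.
Check values of n near the boundary:
  n = 193: C(193, 6) = 66364016544; 66364016544 < 78364164096? YES
  n = 194: C(194, 6) = 68482017072; 68482017072 < 78364164096? YES
  n = 195: C(195, 6) = 70656049360; 70656049360 < 78364164096? YES
  n = 196: C(196, 6) = 72887293024; 72887293024 < 78364164096? YES
  n = 197: C(197, 6) = 75176946208; 75176946208 < 78364164096? YES
  n = 198: C(198, 6) = 77526225777; 77526225777 < 78364164096? YES
  n = 199: C(199, 6) = 79936367511; 79936367511 < 78364164096? NO
  n = 200: C(200, 6) = 82408626300; 82408626300 < 78364164096? NO
  n = 201: C(201, 6) = 84944276340; 84944276340 < 78364164096? NO
The largest n with C(n, 6) < 78364164096 is n = 198 (where E[X] = 25842075259/26121388032 ≈ 0.9893). Hence R_6(6) > 198, i.e. R_6(6) ≥ 199.

Largest n = 198; hence R_6(6) > 198.


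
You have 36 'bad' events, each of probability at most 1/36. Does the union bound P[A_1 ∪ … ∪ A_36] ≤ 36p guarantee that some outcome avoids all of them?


Union bound: P[∪_{i=1}^{36} A_i] ≤ Σ_i P[A_i] ≤ 36·p = 36·(1/36) = 1.
Numerically: 1 ≈ 1.0000000.
Is 1 < 1? NO.
Since the bound 1 is ≥ 1, the union bound is uninformative here; it does NOT by itself certify existence.

36·p = 1 ≈ 1.0000000; existence NOT certified by the union bound.


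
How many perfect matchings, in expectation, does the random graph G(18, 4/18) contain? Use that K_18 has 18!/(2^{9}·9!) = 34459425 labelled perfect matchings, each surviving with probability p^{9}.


K_18 has 18!/(2^{9}·9!) = 34459425 labelled perfect matchings.
For each such perfect matching H, let X_H = 1 if all 9 edges of H are present in G. Then P[X_H = 1] = p^{9} = (2/9)^{9} = 512/387420489.
By linearity: E[X] = Σ_H E[X_H] = 34459425 · p^{9} = 34459425 · 512/387420489 = 217817600/4782969.
Numerically: E[X] ≈ 45.5402.

E[X] = 34459425 · (2/9)^{9} = 217817600/4782969 ≈ 45.5402.


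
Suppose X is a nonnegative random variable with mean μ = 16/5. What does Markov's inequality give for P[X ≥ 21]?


μ = E[X] = 16/5, a = 21.
Markov: P[X ≥ 21] ≤ μ/a = (16/5)/21 = 16/105.
Numerically: ≈ 0.152.
(Since a = 21 > μ = 3.200, the bound 16/105 is < 1 and informative.)

P[X ≥ 21] ≤ 16/105 ≈ 0.152.


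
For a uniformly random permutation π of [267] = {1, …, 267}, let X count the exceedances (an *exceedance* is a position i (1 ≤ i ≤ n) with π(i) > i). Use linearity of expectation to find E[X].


Write X = Σ_{i=1}^{267} X_i, where X_i = 1_{π(i) > i}.
For each fixed i, π(i) is uniform over {1, …, 267} (marginal of a uniform permutation), so P[π(i) > i] = (n − i)/n. Summing: Σ_{i=1}^{267} (n − i)/n = (0 + 1 + … + 266)/267 = 267(267 − 1)/(2·267) = (267 − 1)/2.
Hence E[X] = Σ_{i=1}^{267} (267 − i)/267 = 133 ≈ 133.000.

E[X] = 133 = 133.000.


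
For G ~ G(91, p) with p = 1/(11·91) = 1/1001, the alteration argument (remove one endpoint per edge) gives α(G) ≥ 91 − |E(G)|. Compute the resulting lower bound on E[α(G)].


E[|E(G)|] = C(91, 2)·p = 4095 · (1/1001) = 45/11.
E[α(G)] ≥ n − E[|E(G)|] = 91 − 45/11 = 956/11.
Numerically: ≈ 86.909091.
(This is only a lower bound; the true E[α(G)] may be larger.)

E[α(G)] ≥ 956/11 ≈ 86.909091.


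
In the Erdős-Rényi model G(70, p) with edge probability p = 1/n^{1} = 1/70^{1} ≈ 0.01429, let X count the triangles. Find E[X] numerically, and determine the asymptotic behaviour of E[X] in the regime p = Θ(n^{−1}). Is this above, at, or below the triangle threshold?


Number of potential triangles: C(70, 3) = 54740.
Each occurs with probability p³ ≈ (0.01429)³ ≈ 2.915452e-06.
By linearity: E[X] = C(70, 3)·p³ ≈ 54740 · 2.915452e-06 ≈ 0.1596.
Here α = 1, so p = 1/n is exactly at the triangle threshold p ~ 1/n. Asymptotically E[X] → c³/6 = 1³/6 = 1/6 ≈ 0.1667, a bounded constant. In this regime the triangle count is asymptotically Poisson(c³/6).

E[X] ≈ 0.1596; in regime p = Θ(1/n^{1}) E[X] stays bounded (at the triangle threshold p ~ 1/n).


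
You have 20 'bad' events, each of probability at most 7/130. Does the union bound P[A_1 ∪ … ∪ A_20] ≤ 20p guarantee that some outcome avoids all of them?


Union bound: P[∪_{i=1}^{20} A_i] ≤ Σ_i P[A_i] ≤ 20·p = 20·(7/130) = 14/13.
Numerically: 14/13 ≈ 1.076923.
Is 14/13 < 1? NO.
Since the bound 14/13 is ≥ 1, the union bound is uninformative here; it does NOT by itself certify existence.

20·p = 14/13 ≈ 1.076923; existence NOT certified by the union bound.


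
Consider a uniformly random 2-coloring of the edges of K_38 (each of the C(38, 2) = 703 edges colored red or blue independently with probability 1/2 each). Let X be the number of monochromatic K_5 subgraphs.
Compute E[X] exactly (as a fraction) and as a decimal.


Let X = Σ_S X_S over the C(38, 5) = 501942 subsets S of size 5, where X_S = 1 if the K_5 on S is monochromatic.
For a fixed S, the K_5 on S has C(5, 2) = 10 edges. P[all 10 edges red] = (1/2)^10, and likewise for blue, so P[monochromatic] = 2·(1/2)^10 = 2^{1 − 10} = 1/512.
By linearity: E[X] = C(38, 5) · 2^{1 − 10} = 501942 · 1/512 = 250971/256.
Numerically: E[X] ≈ 980.3555.

E[X] = C(38,5)·2^(1−C(5,2)) = 250971/256 ≈ 980.3555.


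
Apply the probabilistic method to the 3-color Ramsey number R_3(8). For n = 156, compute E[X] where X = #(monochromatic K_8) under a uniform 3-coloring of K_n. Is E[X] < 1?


E[X] = C(156, 8) · 3^{1 − 28} = 7248464019225 · 3^{−27} = 7248464019225/7625597484987.
As a reduced fraction: E[X] = 805384891025/847288609443 ≈ 0.950544.
Is E[X] < 1? YES.
Since E[X] < 1, there exists a 3-coloring of K_{156} with no monochromatic K_8; hence R_3(8) > 156.

E[X] = 805384891025/847288609443 ≈ 0.950544; E[X] < 1, so R_3(8) > 156.


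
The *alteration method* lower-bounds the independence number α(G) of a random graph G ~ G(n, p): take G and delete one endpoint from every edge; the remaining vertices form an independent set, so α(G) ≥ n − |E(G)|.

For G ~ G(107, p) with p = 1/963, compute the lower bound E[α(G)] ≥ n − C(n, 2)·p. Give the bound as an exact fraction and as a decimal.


E[|E(G)|] = C(107, 2)·p = 5671 · (1/963) = 53/9.
E[α(G)] ≥ n − E[|E(G)|] = 107 − 53/9 = 910/9.
Numerically: ≈ 101.111.
(This is only a lower bound; the true E[α(G)] may be larger.)

E[α(G)] ≥ 910/9 ≈ 101.111.


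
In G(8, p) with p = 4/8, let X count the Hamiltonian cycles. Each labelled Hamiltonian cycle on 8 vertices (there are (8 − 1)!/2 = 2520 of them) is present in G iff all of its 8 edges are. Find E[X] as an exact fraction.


K_8 has (8 − 1)!/2 = 2520 labelled Hamiltonian cycles.
For each such Hamiltonian cycle H, let X_H = 1 if all 8 edges of H are present in G. Then P[X_H = 1] = p^{8} = (1/2)^{8} = 1/256.
Summing the indicators: E[X] = Σ_H E[X_H] = 2520 · p^{8} = 2520 · 1/256 = 315/32.
Numerically: E[X] ≈ 9.844.

E[X] = 2520 · (1/2)^{8} = 315/32 ≈ 9.844.


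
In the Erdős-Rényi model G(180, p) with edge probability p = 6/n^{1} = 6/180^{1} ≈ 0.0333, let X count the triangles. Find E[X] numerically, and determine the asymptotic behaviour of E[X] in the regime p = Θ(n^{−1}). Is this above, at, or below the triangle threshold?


Number of potential triangles: C(180, 3) = 955860.
Each occurs with probability p³ ≈ (0.0333)³ ≈ 3.70370e-05.
By linearity: E[X] = C(180, 3)·p³ ≈ 955860 · 3.70370e-05 ≈ 35.402.
Here α = 1, so p = 6/n is exactly at the triangle threshold p ~ 1/n. Asymptotically E[X] → c³/6 = 6³/6 = 36 ≈ 36.000, a bounded constant. In this regime the triangle count is asymptotically Poisson(c³/6).

E[X] ≈ 35.402; in regime p = Θ(1/n^{1}) E[X] stays bounded (at the triangle threshold p ~ 1/n).


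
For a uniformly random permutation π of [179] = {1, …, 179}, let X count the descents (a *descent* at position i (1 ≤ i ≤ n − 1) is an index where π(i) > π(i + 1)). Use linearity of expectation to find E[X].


Write X = Σ X_I over i = 1, …, 178, with X_I the indicator of one descent.
There are 178 indicators.
For each fixed i, the pair (π(i), π(i+1)) is a uniformly random ordered pair of distinct values from {1, …, 179}; by symmetry P[π(i) > π(i+1)] = 1/2.
By linearity: E[X] = 178 · (1/2) = (179 − 1) · (1/2) = 89 ≈ 89.000.

E[X] = 89 = 89.000.


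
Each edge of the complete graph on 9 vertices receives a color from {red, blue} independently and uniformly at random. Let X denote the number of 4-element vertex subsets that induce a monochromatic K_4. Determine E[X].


Let X = Σ_S X_S over the C(9, 4) = 126 subsets S of size 4, where X_S = 1 if the K_4 on S is monochromatic.
For a fixed S, the K_4 on S has C(4, 2) = 6 edges. P[all 6 edges red] = (1/2)^6, and likewise for blue, so P[monochromatic] = 2·(1/2)^6 = 2^{1 − 6} = 1/32.
By linearity of expectation: E[X] = C(9, 4) · 2^{1 − 6} = 126 · 1/32 = 63/16.
Numerically: E[X] ≈ 3.93750.

E[X] = C(9,4)·2^(1−C(4,2)) = 63/16 ≈ 3.93750.


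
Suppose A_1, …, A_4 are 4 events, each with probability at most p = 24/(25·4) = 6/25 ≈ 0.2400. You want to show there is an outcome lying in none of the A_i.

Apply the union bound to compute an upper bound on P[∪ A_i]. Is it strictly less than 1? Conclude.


Union bound: P[∪_{i=1}^{4} A_i] ≤ Σ_i P[A_i] ≤ 4·p = 4·(6/25) = 24/25.
Numerically: 24/25 ≈ 0.9600.
Is 24/25 < 1? YES.
Since P[∪ A_i] ≤ 24/25 < 1, the complement has P[∩ A_i^c] ≥ 1 − 24/25 = 1/25 > 0, so some outcome avoids every A_i.

4·p = 24/25 ≈ 0.9600; existence CERTIFIED by the union bound.


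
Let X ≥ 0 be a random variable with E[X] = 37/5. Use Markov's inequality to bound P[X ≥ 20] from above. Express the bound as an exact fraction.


μ = E[X] = 37/5, a = 20.
Markov: P[X ≥ 20] ≤ μ/a = (37/5)/20 = 37/100.
Numerically: ≈ 0.370000.
(Since a = 20 > μ = 7.400000, the bound 37/100 is < 1 and informative.)

P[X ≥ 20] ≤ 37/100 ≈ 0.370000.


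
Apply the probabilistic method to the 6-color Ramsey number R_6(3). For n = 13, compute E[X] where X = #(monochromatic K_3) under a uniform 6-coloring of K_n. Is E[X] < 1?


E[X] = C(13, 3) · 6^{1 − 3} = 286 · 6^{−2} = 286/36.
As a reduced fraction: E[X] = 143/18 ≈ 7.94444.
Is E[X] < 1? NO.
Since E[X] ≥ 1, the first-moment bound is inconclusive at n = 13; it does NOT by itself certify R_6(3) > 13.

E[X] = 143/18 ≈ 7.94444; E[X] ≥ 1; first-moment method inconclusive here.


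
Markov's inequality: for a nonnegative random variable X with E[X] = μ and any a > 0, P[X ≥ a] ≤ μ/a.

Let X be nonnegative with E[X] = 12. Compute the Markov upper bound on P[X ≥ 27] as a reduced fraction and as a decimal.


μ = E[X] = 12, a = 27.
Markov: P[X ≥ 27] ≤ μ/a = (12)/27 = 4/9.
Numerically: ≈ 0.44444.
(Since a = 27 > μ = 12.00000, the bound 4/9 is < 1 and informative.)

P[X ≥ 27] ≤ 4/9 ≈ 0.44444.


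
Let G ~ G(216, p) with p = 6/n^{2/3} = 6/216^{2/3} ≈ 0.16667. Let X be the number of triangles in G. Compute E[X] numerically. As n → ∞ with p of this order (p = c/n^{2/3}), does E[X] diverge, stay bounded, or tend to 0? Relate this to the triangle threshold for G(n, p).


Number of potential triangles: C(216, 3) = 1656360.
Each occurs with probability p³ ≈ (0.16667)³ ≈ 4.6296296e-03.
By linearity: E[X] = C(216, 3)·p³ ≈ 1656360 · 4.6296296e-03 ≈ 7668.33333.
Since α = 2/3 < 1, p = c/n^{2/3} ≫ 1/n is above the triangle threshold p ~ 1/n. Asymptotically E[X] ~ (c³/6)·n^{3(1−α)} = (6³/6)·n^{1} → ∞; triangles are abundant w.h.p.

E[X] ≈ 7668.33333; in regime p = Θ(1/n^{2/3}) E[X] diverges (above the triangle threshold p ~ 1/n).


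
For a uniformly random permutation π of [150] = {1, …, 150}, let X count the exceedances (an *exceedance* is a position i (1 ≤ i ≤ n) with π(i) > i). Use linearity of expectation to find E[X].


Write X = Σ_{i=1}^{150} X_i, where X_i = 1_{π(i) > i}.
For each fixed i, π(i) is uniform over {1, …, 150} (marginal of a uniform permutation), so P[π(i) > i] = (n − i)/n. Summing: Σ_{i=1}^{150} (n − i)/n = (0 + 1 + … + 149)/150 = 150(150 − 1)/(2·150) = (150 − 1)/2.
Hence E[X] = Σ_{i=1}^{150} (150 − i)/150 = 149/2 ≈ 74.5000.

E[X] = 149/2 = 74.5000.


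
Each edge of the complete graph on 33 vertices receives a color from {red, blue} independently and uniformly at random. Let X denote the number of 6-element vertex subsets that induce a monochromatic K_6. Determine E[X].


Let X = Σ_S X_S over the C(33, 6) = 1107568 subsets S of size 6, where X_S = 1 if the K_6 on S is monochromatic.
For a fixed S, the K_6 on S has C(6, 2) = 15 edges. P[all 15 edges red] = (1/2)^15, and likewise for blue, so P[monochromatic] = 2·(1/2)^15 = 2^{1 − 15} = 1/16384.
By linearity of expectation: E[X] = C(33, 6) · 2^{1 − 15} = 1107568 · 1/16384 = 69223/1024.
Numerically: E[X] ≈ 67.6006.

E[X] = C(33,6)·2^(1−C(6,2)) = 69223/1024 ≈ 67.6006.


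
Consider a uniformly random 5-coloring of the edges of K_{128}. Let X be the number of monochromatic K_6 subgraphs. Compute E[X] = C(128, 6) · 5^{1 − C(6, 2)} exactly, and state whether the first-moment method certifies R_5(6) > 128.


E[X] = C(128, 6) · 5^{1 − 15} = 5423611200 · 5^{−14} = 5423611200/6103515625.
As a reduced fraction: E[X] = 216944448/244140625 ≈ 0.889.
Is E[X] < 1? YES.
Since E[X] < 1, there exists a 5-coloring of K_{128} with no monochromatic K_6; hence R_5(6) > 128.

E[X] = 216944448/244140625 ≈ 0.889; E[X] < 1, so R_5(6) > 128.


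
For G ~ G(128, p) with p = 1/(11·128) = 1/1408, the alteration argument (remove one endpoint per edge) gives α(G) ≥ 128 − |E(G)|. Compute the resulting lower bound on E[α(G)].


E[|E(G)|] = C(128, 2)·p = 8128 · (1/1408) = 127/22.
E[α(G)] ≥ n − E[|E(G)|] = 128 − 127/22 = 2689/22.
Numerically: ≈ 122.227273.
(This is only a lower bound; the true E[α(G)] may be larger.)

E[α(G)] ≥ 2689/22 ≈ 122.227273.


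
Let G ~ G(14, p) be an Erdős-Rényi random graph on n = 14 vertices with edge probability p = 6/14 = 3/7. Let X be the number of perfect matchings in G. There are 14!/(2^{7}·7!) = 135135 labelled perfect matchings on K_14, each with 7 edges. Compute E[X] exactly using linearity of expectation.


K_14 has 14!/(2^{7}·7!) = 135135 labelled perfect matchings.
For each such perfect matching H, let X_H = 1 if all 7 edges of H are present in G. Then P[X_H = 1] = p^{7} = (3/7)^{7} = 2187/823543.
By linearity: E[X] = Σ_H E[X_H] = 135135 · p^{7} = 135135 · 2187/823543 = 42220035/117649.
Numerically: E[X] ≈ 358.864.

E[X] = 135135 · (3/7)^{7} = 42220035/117649 ≈ 358.864.


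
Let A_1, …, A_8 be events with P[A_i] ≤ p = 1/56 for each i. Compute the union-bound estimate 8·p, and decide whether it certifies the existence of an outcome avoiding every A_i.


Union bound: P[∪_{i=1}^{8} A_i] ≤ Σ_i P[A_i] ≤ 8·p = 8·(1/56) = 1/7.
Numerically: 1/7 ≈ 0.14286.
Is 1/7 < 1? YES.
Since P[∪ A_i] ≤ 1/7 < 1, the complement has P[∩ A_i^c] ≥ 1 − 1/7 = 6/7 > 0, so some outcome avoids every A_i.

8·p = 1/7 ≈ 0.14286; existence CERTIFIED by the union bound.


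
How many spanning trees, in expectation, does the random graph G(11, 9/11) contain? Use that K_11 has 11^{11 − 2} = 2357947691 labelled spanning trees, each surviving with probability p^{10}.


K_11 has 11^{11 − 2} = 2357947691 labelled spanning trees.
For each such spanning tree H, let X_H = 1 if all 10 edges of H are present in G. Then P[X_H = 1] = p^{10} = (9/11)^{10} = 3486784401/25937424601.
Summing the indicators: E[X] = Σ_H E[X_H] = 2357947691 · p^{10} = 2357947691 · 3486784401/25937424601 = 3486784401/11.
Numerically: E[X] ≈ 3.1698e+08.

E[X] = 2357947691 · (9/11)^{10} = 3486784401/11 ≈ 3.1698e+08.


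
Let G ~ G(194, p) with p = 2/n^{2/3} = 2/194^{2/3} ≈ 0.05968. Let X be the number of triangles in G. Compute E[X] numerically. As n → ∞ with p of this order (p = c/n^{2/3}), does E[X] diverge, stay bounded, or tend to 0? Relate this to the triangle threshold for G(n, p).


Number of potential triangles: C(194, 3) = 1198144.
Each occurs with probability p³ ≈ (0.05968)³ ≈ 2.1256244e-04.
By linearity: E[X] = C(194, 3)·p³ ≈ 1198144 · 2.1256244e-04 ≈ 254.68041.
Since α = 2/3 < 1, p = c/n^{2/3} ≫ 1/n is above the triangle threshold p ~ 1/n. Asymptotically E[X] ~ (c³/6)·n^{3(1−α)} = (2³/6)·n^{1} → ∞; triangles are abundant w.h.p.

E[X] ≈ 254.68041; in regime p = Θ(1/n^{2/3}) E[X] diverges (above the triangle threshold p ~ 1/n).


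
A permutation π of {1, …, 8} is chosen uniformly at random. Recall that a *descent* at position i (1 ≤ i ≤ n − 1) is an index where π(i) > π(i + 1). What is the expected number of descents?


Write X = Σ X_I over i = 1, …, 7, with X_I the indicator of one descent.
There are 7 indicators.
For each fixed i, the pair (π(i), π(i+1)) is a uniformly random ordered pair of distinct values from {1, …, 8}; by symmetry P[π(i) > π(i+1)] = 1/2.
By linearity: E[X] = 7 · (1/2) = (8 − 1) · (1/2) = 7/2 ≈ 3.5000.

E[X] = 7/2 = 3.5000.


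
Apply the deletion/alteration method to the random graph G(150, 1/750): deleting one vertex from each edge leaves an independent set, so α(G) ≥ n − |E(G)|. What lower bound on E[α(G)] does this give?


E[|E(G)|] = C(150, 2)·p = 11175 · (1/750) = 149/10.
E[α(G)] ≥ n − E[|E(G)|] = 150 − 149/10 = 1351/10.
Numerically: ≈ 135.100.
(This is only a lower bound; the true E[α(G)] may be larger.)

E[α(G)] ≥ 1351/10 ≈ 135.100.


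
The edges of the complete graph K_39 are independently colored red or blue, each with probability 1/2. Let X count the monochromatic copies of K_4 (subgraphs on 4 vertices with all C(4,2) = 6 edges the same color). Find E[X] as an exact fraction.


Let X = Σ_S X_S over the C(39, 4) = 82251 subsets S of size 4, where X_S = 1 if the K_4 on S is monochromatic.
For a fixed S, the K_4 on S has C(4, 2) = 6 edges. P[all 6 edges red] = (1/2)^6, and likewise for blue, so P[monochromatic] = 2·(1/2)^6 = 2^{1 − 6} = 1/32.
Summing: E[X] = C(39, 4) · 2^{1 − 6} = 82251 · 1/32 = 82251/32.
Numerically: E[X] ≈ 2570.344.

E[X] = C(39,4)·2^(1−C(4,2)) = 82251/32 ≈ 2570.344.


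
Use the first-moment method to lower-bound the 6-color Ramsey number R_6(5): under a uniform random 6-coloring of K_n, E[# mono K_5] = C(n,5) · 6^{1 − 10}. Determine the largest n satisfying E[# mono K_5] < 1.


We need C(n, 5) · 6^{1 − 10} < 1, i.e. C(n, 5) < 6^{10 − 1} = 10077696.
Check values of n near the boundary:
  n = 65: C(65, 5) = 8259888; 8259888 < 10077696? YES
  n = 66: C(66, 5) = 8936928; 8936928 < 10077696? YES
  n = 67: C(67, 5) = 9657648; 9657648 < 10077696? YES
  n = 68: C(68, 5) = 10424128; 10424128 < 10077696? NO
The largest n with C(n, 5) < 10077696 is n = 67 (where E[X] = 67067/69984 ≈ 0.9583190). Hence R_6(5) > 67, i.e. R_6(5) ≥ 68.

Largest n = 67; hence R_6(5) > 67.


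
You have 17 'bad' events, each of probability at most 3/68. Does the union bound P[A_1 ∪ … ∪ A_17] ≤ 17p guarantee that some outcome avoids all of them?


Union bound: P[∪_{i=1}^{17} A_i] ≤ Σ_i P[A_i] ≤ 17·p = 17·(3/68) = 3/4.
Numerically: 3/4 ≈ 0.7500.
Is 3/4 < 1? YES.
Since P[∪ A_i] ≤ 3/4 < 1, the complement has P[∩ A_i^c] ≥ 1 − 3/4 = 1/4 > 0, so some outcome avoids every A_i.

17·p = 3/4 ≈ 0.7500; existence CERTIFIED by the union bound.


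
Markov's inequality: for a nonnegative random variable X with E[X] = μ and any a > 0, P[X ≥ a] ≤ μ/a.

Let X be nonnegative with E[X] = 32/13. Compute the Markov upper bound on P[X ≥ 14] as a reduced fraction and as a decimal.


μ = E[X] = 32/13, a = 14.
Markov: P[X ≥ 14] ≤ μ/a = (32/13)/14 = 16/91.
Numerically: ≈ 0.175824.
(Since a = 14 > μ = 2.461538, the bound 16/91 is < 1 and informative.)

P[X ≥ 14] ≤ 16/91 ≈ 0.175824.


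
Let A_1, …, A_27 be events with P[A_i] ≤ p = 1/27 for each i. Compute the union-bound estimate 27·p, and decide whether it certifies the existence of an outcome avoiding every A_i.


Union bound: P[∪_{i=1}^{27} A_i] ≤ Σ_i P[A_i] ≤ 27·p = 27·(1/27) = 1.
Numerically: 1 ≈ 1.000000.
Is 1 < 1? NO.
Since the bound 1 is ≥ 1, the union bound is uninformative here; it does NOT by itself certify existence.

27·p = 1 ≈ 1.000000; existence NOT certified by the union bound.


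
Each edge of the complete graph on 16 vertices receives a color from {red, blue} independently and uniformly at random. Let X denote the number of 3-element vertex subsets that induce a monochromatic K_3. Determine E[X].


Let X = Σ_S X_S over the C(16, 3) = 560 subsets S of size 3, where X_S = 1 if the K_3 on S is monochromatic.
For a fixed S, the K_3 on S has C(3, 2) = 3 edges. P[all 3 edges red] = (1/2)^3, and likewise for blue, so P[monochromatic] = 2·(1/2)^3 = 2^{1 − 3} = 1/4.
Summing: E[X] = C(16, 3) · 2^{1 − 3} = 560 · 1/4 = 140.
Numerically: E[X] ≈ 140.000.

E[X] = C(16,3)·2^(1−C(3,2)) = 140 ≈ 140.000.


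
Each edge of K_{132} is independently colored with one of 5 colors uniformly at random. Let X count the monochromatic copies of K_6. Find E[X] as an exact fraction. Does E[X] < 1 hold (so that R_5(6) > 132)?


E[X] = C(132, 6) · 5^{1 − 15} = 6547258432 · 5^{−14} = 6547258432/6103515625.
As a reduced fraction: E[X] = 6547258432/6103515625 ≈ 1.073.
Is E[X] < 1? NO.
Since E[X] ≥ 1, the first-moment bound is inconclusive at n = 132; it does NOT by itself certify R_5(6) > 132.

E[X] = 6547258432/6103515625 ≈ 1.073; E[X] ≥ 1; first-moment method inconclusive here.


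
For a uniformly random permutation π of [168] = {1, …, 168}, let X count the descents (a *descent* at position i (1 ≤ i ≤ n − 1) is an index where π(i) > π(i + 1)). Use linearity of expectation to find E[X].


Write X = Σ X_I over i = 1, …, 167, with X_I the indicator of one descent.
There are 167 indicators.
For each fixed i, the pair (π(i), π(i+1)) is a uniformly random ordered pair of distinct values from {1, …, 168}; by symmetry P[π(i) > π(i+1)] = 1/2.
By linearity: E[X] = 167 · (1/2) = (168 − 1) · (1/2) = 167/2 ≈ 83.500.

E[X] = 167/2 = 83.500.


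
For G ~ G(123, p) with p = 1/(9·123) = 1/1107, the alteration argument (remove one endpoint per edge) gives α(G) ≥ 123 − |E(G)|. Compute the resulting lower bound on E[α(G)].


E[|E(G)|] = C(123, 2)·p = 7503 · (1/1107) = 61/9.
E[α(G)] ≥ n − E[|E(G)|] = 123 − 61/9 = 1046/9.
Numerically: ≈ 116.222.
(This is only a lower bound; the true E[α(G)] may be larger.)

E[α(G)] ≥ 1046/9 ≈ 116.222.


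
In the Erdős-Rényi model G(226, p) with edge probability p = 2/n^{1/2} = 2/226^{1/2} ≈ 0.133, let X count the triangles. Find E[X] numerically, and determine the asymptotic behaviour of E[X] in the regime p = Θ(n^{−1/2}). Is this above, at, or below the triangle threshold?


Number of potential triangles: C(226, 3) = 1898400.
Each occurs with probability p³ ≈ (0.133)³ ≈ 2.35466e-03.
By linearity: E[X] = C(226, 3)·p³ ≈ 1898400 · 2.35466e-03 ≈ 4470.078.
Since α = 1/2 < 1, p = c/n^{1/2} ≫ 1/n is above the triangle threshold p ~ 1/n. Asymptotically E[X] ~ (c³/6)·n^{3(1−α)} = (2³/6)·n^{1.5} → ∞; triangles are abundant w.h.p.

E[X] ≈ 4470.078; in regime p = Θ(1/n^{1/2}) E[X] diverges (above the triangle threshold p ~ 1/n).


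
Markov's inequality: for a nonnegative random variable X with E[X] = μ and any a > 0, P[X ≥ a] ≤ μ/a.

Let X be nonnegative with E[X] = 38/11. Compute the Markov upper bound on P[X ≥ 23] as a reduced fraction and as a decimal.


μ = E[X] = 38/11, a = 23.
Markov: P[X ≥ 23] ≤ μ/a = (38/11)/23 = 38/253.
Numerically: ≈ 0.150.
(Since a = 23 > μ = 3.455, the bound 38/253 is < 1 and informative.)

P[X ≥ 23] ≤ 38/253 ≈ 0.150.


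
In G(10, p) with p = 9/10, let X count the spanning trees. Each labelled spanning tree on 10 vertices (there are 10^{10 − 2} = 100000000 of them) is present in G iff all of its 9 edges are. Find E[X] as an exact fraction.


K_10 has 10^{10 − 2} = 100000000 labelled spanning trees.
For each such spanning tree H, let X_H = 1 if all 9 edges of H are present in G. Then P[X_H = 1] = p^{9} = (9/10)^{9} = 387420489/1000000000.
Summing the indicators: E[X] = Σ_H E[X_H] = 100000000 · p^{9} = 100000000 · 387420489/1000000000 = 387420489/10.
Numerically: E[X] ≈ 3.8742e+07.

E[X] = 100000000 · (9/10)^{9} = 387420489/10 ≈ 3.8742e+07.


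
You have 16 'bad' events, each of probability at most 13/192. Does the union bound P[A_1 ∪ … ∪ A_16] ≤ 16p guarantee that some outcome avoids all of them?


Union bound: P[∪_{i=1}^{16} A_i] ≤ Σ_i P[A_i] ≤ 16·p = 16·(13/192) = 13/12.
Numerically: 13/12 ≈ 1.0833.
Is 13/12 < 1? NO.
Since the bound 13/12 is ≥ 1, the union bound is uninformative here; it does NOT by itself certify existence.

16·p = 13/12 ≈ 1.0833; existence NOT certified by the union bound.


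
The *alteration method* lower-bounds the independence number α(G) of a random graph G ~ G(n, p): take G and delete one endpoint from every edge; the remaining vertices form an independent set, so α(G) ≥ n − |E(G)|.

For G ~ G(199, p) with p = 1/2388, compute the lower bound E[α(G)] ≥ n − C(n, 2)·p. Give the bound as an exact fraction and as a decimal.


E[|E(G)|] = C(199, 2)·p = 19701 · (1/2388) = 33/4.
E[α(G)] ≥ n − E[|E(G)|] = 199 − 33/4 = 763/4.
Numerically: ≈ 190.750000.
(This is only a lower bound; the true E[α(G)] may be larger.)

E[α(G)] ≥ 763/4 ≈ 190.750000.


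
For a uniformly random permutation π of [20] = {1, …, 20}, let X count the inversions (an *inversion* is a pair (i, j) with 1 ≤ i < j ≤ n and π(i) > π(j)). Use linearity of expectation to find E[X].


Write X = Σ X_I over the C(20, 2) = 190 pairs i < j, with X_I the indicator of one inversion.
There are 190 indicators.
For each fixed pair i < j, the values π(i) and π(j) are two distinct elements of {1, …, 20} in uniformly random order; by symmetry P[π(i) > π(j)] = 1/2.
By linearity: E[X] = 190 · (1/2) = C(20, 2) · (1/2) = 190/2 = 95 ≈ 95.000000.

E[X] = 95 = 95.000000.


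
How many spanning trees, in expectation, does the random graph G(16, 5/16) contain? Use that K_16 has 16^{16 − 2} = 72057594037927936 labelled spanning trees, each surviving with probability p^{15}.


K_16 has 16^{16 − 2} = 72057594037927936 labelled spanning trees.
For each such spanning tree H, let X_H = 1 if all 15 edges of H are present in G. Then P[X_H = 1] = p^{15} = (5/16)^{15} = 30517578125/1152921504606846976.
By linearity: E[X] = Σ_H E[X_H] = 72057594037927936 · p^{15} = 72057594037927936 · 30517578125/1152921504606846976 = 30517578125/16.
Numerically: E[X] ≈ 1.90735e+09.

E[X] = 72057594037927936 · (5/16)^{15} = 30517578125/16 ≈ 1.90735e+09.


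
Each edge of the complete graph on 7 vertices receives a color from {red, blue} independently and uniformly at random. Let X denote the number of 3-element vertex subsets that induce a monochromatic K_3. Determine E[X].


Let X = Σ_S X_S over the C(7, 3) = 35 subsets S of size 3, where X_S = 1 if the K_3 on S is monochromatic.
For a fixed S, the K_3 on S has C(3, 2) = 3 edges. P[all 3 edges red] = (1/2)^3, and likewise for blue, so P[monochromatic] = 2·(1/2)^3 = 2^{1 − 3} = 1/4.
By linearity: E[X] = C(7, 3) · 2^{1 − 3} = 35 · 1/4 = 35/4.
Numerically: E[X] ≈ 8.75000.

E[X] = C(7,3)·2^(1−C(3,2)) = 35/4 ≈ 8.75000.


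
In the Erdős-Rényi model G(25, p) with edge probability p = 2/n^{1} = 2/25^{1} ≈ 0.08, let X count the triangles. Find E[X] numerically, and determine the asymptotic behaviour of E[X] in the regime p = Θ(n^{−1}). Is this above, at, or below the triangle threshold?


Number of potential triangles: C(25, 3) = 2300.
Each occurs with probability p³ ≈ (0.08)³ ≈ 5.120000e-04.
By linearity: E[X] = C(25, 3)·p³ ≈ 2300 · 5.120000e-04 ≈ 1.1776.
Here α = 1, so p = 2/n is exactly at the triangle threshold p ~ 1/n. Asymptotically E[X] → c³/6 = 2³/6 = 4/3 ≈ 1.3333, a bounded constant. In this regime the triangle count is asymptotically Poisson(c³/6).

E[X] ≈ 1.1776; in regime p = Θ(1/n^{1}) E[X] stays bounded (at the triangle threshold p ~ 1/n).


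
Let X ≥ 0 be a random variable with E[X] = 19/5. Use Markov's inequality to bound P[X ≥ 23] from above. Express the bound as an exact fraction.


μ = E[X] = 19/5, a = 23.
Markov: P[X ≥ 23] ≤ μ/a = (19/5)/23 = 19/115.
Numerically: ≈ 0.1652.
(Since a = 23 > μ = 3.8000, the bound 19/115 is < 1 and informative.)

P[X ≥ 23] ≤ 19/115 ≈ 0.1652.


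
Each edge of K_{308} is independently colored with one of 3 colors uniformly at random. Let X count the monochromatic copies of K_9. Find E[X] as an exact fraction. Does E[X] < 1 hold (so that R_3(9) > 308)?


E[X] = C(308, 9) · 3^{1 − 36} = 61088326838816200 · 3^{−35} = 61088326838816200/50031545098999707.
As a reduced fraction: E[X] = 61088326838816200/50031545098999707 ≈ 1.221.
Is E[X] < 1? NO.
Since E[X] ≥ 1, the first-moment bound is inconclusive at n = 308; it does NOT by itself certify R_3(9) > 308.

E[X] = 61088326838816200/50031545098999707 ≈ 1.221; E[X] ≥ 1; first-moment method inconclusive here.


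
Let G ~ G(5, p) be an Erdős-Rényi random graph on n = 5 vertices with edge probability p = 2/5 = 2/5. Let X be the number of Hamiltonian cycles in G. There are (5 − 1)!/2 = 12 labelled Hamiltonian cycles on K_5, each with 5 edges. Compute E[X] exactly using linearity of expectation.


K_5 has (5 − 1)!/2 = 12 labelled Hamiltonian cycles.
For each such Hamiltonian cycle H, let X_H = 1 if all 5 edges of H are present in G. Then P[X_H = 1] = p^{5} = (2/5)^{5} = 32/3125.
By linearity: E[X] = Σ_H E[X_H] = 12 · p^{5} = 12 · 32/3125 = 384/3125.
Numerically: E[X] ≈ 0.123.

E[X] = 12 · (2/5)^{5} = 384/3125 ≈ 0.123.


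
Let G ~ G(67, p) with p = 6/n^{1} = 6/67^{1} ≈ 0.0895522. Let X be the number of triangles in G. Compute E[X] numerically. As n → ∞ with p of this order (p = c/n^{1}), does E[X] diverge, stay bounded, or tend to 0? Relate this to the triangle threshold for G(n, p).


Number of potential triangles: C(67, 3) = 47905.
Each occurs with probability p³ ≈ (0.0895522)³ ≈ 7.18173446e-04.
By linearity: E[X] = C(67, 3)·p³ ≈ 47905 · 7.18173446e-04 ≈ 34.404099.
Here α = 1, so p = 6/n is exactly at the triangle threshold p ~ 1/n. Asymptotically E[X] → c³/6 = 6³/6 = 36 ≈ 36.000000, a bounded constant. In this regime the triangle count is asymptotically Poisson(c³/6).

E[X] ≈ 34.404099; in regime p = Θ(1/n^{1}) E[X] stays bounded (at the triangle threshold p ~ 1/n).
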